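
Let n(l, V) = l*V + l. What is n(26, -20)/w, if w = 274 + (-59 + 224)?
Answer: -494/439 ≈ -1.1253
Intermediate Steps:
n(l, V) = l + V*l (n(l, V) = V*l + l = l + V*l)
w = 439 (w = 274 + 165 = 439)
n(26, -20)/w = (26*(1 - 20))/439 = (26*(-19))*(1/439) = -494*1/439 = -494/439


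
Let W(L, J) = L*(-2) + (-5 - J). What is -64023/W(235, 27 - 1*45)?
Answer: 64023/457 ≈ 140.09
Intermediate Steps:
W(L, J) = -5 - J - 2*L (W(L, J) = -2*L + (-5 - J) = -5 - J - 2*L)
-64023/W(235, 27 - 1*45) = -64023/(-5 - (27 - 1*45) - 2*235) = -64023/(-5 - (27 - 45) - 470) = -64023/(-5 - 1*(-18) - 470) = -64023/(-5 + 18 - 470) = -64023/(-457) = -64023*(-1/457) = 64023/457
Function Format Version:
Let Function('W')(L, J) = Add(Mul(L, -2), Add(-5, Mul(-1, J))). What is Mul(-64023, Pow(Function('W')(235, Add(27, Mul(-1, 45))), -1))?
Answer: Rational(64023, 457) ≈ 140.09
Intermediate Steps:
Function('W')(L, J) = Add(-5, Mul(-1, J), Mul(-2, L)) (Function('W')(L, J) = Add(Mul(-2, L), Add(-5, Mul(-1, J))) = Add(-5, Mul(-1, J), Mul(-2, L)))
Mul(-64023, Pow(Function('W')(235, Add(27, Mul(-1, 45))), -1)) = Mul(-64023, Pow(Add(-5, Mul(-1, Add(27, Mul(-1, 45))), Mul(-2, 235)), -1)) = Mul(-64023, Pow(Add(-5, Mul(-1, Add(27, -45)), -470), -1)) = Mul(-64023, Pow(Add(-5, Mul(-1, -18), -470), -1)) = Mul(-64023, Pow(Add(-5, 18, -470), -1)) = Mul(-64023, Pow(-457, -1)) = Mul(-64023, Rational(-1, 457)) = Rational(64023, 457)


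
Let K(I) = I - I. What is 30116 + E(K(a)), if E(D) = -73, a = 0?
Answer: 30043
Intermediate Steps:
K(I) = 0
30116 + E(K(a)) = 30116 - 73 = 30043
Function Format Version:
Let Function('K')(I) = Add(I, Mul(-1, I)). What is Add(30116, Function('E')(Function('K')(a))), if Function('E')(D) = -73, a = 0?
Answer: 30043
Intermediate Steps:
Function('K')(I) = 0
Add(30116, Function('E')(Function('K')(a))) = Add(30116, -73) = 30043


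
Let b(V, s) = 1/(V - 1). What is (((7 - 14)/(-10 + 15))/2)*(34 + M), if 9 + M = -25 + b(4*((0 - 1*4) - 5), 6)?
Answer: 7/370 ≈ 0.018919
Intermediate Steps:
b(V, s) = 1/(-1 + V)
M = -1259/37 (M = -9 + (-25 + 1/(-1 + 4*((0 - 1*4) - 5))) = -9 + (-25 + 1/(-1 + 4*((0 - 4) - 5))) = -9 + (-25 + 1/(-1 + 4*(-4 - 5))) = -9 + (-25 + 1/(-1 + 4*(-9))) = -9 + (-25 + 1/(-1 - 36)) = -9 + (-25 + 1/(-37)) = -9 + (-25 - 1/37) = -9 - 926/37 = -1259/37 ≈ -34.027)
(((7 - 14)/(-10 + 15))/2)*(34 + M) = (((7 - 14)/(-10 + 15))/2)*(34 - 1259/37) = (-7/5*(½))*(-1/37) = (-7*⅕*(½))*(-1/37) = -7/5*½*(-1/37) = -7/10*(-1/37) = 7/370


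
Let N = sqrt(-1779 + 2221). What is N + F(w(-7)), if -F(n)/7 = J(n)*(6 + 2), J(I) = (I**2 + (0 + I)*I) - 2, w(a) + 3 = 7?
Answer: -1680 + sqrt(442) ≈ -1659.0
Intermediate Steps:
w(a) = 4 (w(a) = -3 + 7 = 4)
N = sqrt(442) ≈ 21.024
J(I) = -2 + 2*I**2 (J(I) = (I**2 + I*I) - 2 = (I**2 + I**2) - 2 = 2*I**2 - 2 = -2 + 2*I**2)
F(n) = 112 - 112*n**2 (F(n) = -7*(-2 + 2*n**2)*(6 + 2) = -7*(-2 + 2*n**2)*8 = -7*(-16 + 16*n**2) = 112 - 112*n**2)
N + F(w(-7)) = sqrt(442) + (112 - 112*4**2) = sqrt(442) + (112 - 112*16) = sqrt(442) + (112 - 1792) = sqrt(442) - 1680 = -1680 + sqrt(442)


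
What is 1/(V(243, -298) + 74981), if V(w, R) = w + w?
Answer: 1/75467 ≈ 1.3251e-5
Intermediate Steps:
V(w, R) = 2*w
1/(V(243, -298) + 74981) = 1/(2*243 + 74981) = 1/(486 + 74981) = 1/75467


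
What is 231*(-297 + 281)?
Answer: -3696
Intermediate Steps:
231*(-297 + 281) = 231*(-16) = -3696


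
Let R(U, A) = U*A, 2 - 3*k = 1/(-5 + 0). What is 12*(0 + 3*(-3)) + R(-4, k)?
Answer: -1664/15 ≈ -110.93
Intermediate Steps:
k = 11/15 (k = ⅔ - 1/(3*(-5 + 0)) = ⅔ - ⅓/(-5) = ⅔ - ⅓*(-⅕) = ⅔ + 1/15 = 11/15 ≈ 0.73333)
R(U, A) = A*U
12*(0 + 3*(-3)) + R(-4, k) = 12*(0 + 3*(-3)) + (11/15)*(-4) = 12*(0 - 9) - 44/15 = 12*(-9) - 44/15 = -108 - 44/15 = -1664/15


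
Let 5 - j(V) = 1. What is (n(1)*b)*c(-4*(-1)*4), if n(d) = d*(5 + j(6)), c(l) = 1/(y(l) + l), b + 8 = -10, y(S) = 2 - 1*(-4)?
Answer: -81/11 ≈ -7.3636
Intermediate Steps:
y(S) = 6 (y(S) = 2 + 4 = 6)
j(V) = 4 (j(V) = 5 - 1*1 = 5 - 1 = 4)
b = -18 (b = -8 - 10 = -18)
c(l) = 1/(6 + l)
n(d) = 9*d (n(d) = d*(5 + 4) = d*9 = 9*d)
(n(1)*b)*c(-4*(-1)*4) = ((9*1)*(-18))/(6 - 4*(-1)*4) = (9*(-18))/(6 + 4*4) = -162/(6 + 16) = -162/22 = -162*1/22 = -81/11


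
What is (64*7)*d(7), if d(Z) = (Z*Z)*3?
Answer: 65856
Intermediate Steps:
d(Z) = 3*Z² (d(Z) = Z²*3 = 3*Z²)
(64*7)*d(7) = (64*7)*(3*7²) = 448*(3*49) = 448*147 = 65856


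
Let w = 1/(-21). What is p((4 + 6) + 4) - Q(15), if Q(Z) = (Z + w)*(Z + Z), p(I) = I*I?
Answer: -1768/7 ≈ -252.57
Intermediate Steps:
w = -1/21 ≈ -0.047619
p(I) = I²
Q(Z) = 2*Z*(-1/21 + Z) (Q(Z) = (Z - 1/21)*(Z + Z) = (-1/21 + Z)*(2*Z) = 2*Z*(-1/21 + Z))
p((4 + 6) + 4) - Q(15) = ((4 + 6) + 4)² - 2*15*(-1 + 21*15)/21 = (10 + 4)² - 2*15*(-1 + 315)/21 = 14² - 2*15*314/21 = 196 - 1*3140/7 = 196 - 3140/7 = -1768/7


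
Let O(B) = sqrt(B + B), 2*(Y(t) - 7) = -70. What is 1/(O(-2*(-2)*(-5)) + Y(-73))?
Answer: -7/206 - I*sqrt(10)/412 ≈ -0.033981 - 0.0076754*I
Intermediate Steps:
Y(t) = -28 (Y(t) = 7 + (1/2)*(-70) = 7 - 35 = -28)
O(B) = sqrt(2)*sqrt(B) (O(B) = sqrt(2*B) = sqrt(2)*sqrt(B))
1/(O(-2*(-2)*(-5)) + Y(-73)) = 1/(sqrt(2)*sqrt(-2*(-2)*(-5)) - 28) = 1/(sqrt(2)*sqrt(4*(-5)) - 28) = 1/(sqrt(2)*sqrt(-20) - 28) = 1/(sqrt(2)*(2*I*sqrt(5)) - 28) = 1/(2*I*sqrt(10) - 28) = 1/(-28 + 2*I*sqrt(10))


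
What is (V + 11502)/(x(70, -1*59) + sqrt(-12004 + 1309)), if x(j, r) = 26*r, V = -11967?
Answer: 713310/2363851 + 465*I*sqrt(10695)/2363851 ≈ 0.30176 + 0.020343*I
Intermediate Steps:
(V + 11502)/(x(70, -1*59) + sqrt(-12004 + 1309)) = (-11967 + 11502)/(26*(-1*59) + sqrt(-12004 + 1309)) = -465/(26*(-59) + sqrt(-10695)) = -465/(-1534 + I*sqrt(10695))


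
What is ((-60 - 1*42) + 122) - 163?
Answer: -143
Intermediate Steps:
((-60 - 1*42) + 122) - 163 = ((-60 - 42) + 122) - 163 = (-102 + 122) - 163 = 20 - 163 = -143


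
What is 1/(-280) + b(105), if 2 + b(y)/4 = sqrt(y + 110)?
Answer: -2241/280 + 4*sqrt(215) ≈ 50.648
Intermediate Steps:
b(y) = -8 + 4*sqrt(110 + y) (b(y) = -8 + 4*sqrt(y + 110) = -8 + 4*sqrt(110 + y))
1/(-280) + b(105) = 1/(-280) + (-8 + 4*sqrt(110 + 105)) = -1/280 + (-8 + 4*sqrt(215)) = -2241/280 + 4*sqrt(215)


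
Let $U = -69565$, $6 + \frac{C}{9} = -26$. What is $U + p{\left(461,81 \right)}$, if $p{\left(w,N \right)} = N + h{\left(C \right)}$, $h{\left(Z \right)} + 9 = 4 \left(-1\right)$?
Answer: $-69497$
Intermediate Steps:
$C = -288$ ($C = -54 + 9 \left(-26\right) = -54 - 234 = -288$)
$h{\left(Z \right)} = -13$ ($h{\left(Z \right)} = -9 + 4 \left(-1\right) = -9 - 4 = -13$)
$p{\left(w,N \right)} = -13 + N$ ($p{\left(w,N \right)} = N - 13 = -13 + N$)
$U + p{\left(461,81 \right)} = -69565 + \left(-13 + 81\right) = -69565 + 68 = -69497$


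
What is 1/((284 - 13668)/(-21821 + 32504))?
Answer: -10683/13384 ≈ -0.79819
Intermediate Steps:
1/((284 - 13668)/(-21821 + 32504)) = 1/(-13384/10683) = -10683/13384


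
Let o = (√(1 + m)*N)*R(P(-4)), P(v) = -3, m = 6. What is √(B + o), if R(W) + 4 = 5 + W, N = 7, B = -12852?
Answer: √(-12852 - 14*√7) ≈ 113.53*I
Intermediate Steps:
R(W) = 1 + W (R(W) = -4 + (5 + W) = 1 + W)
o = -14*√7 (o = (√(1 + 6)*7)*(1 - 3) = (√7*7)*(-2) = (7*√7)*(-2) = -14*√7 ≈ -37.041)
√(B + o) = √(-12852 - 14*√7)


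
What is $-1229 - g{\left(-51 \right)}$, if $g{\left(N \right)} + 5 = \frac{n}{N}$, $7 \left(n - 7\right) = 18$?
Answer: $- \frac{436901}{357} \approx -1223.8$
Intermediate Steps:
$n = \frac{67}{7}$ ($n = 7 + \frac{1}{7} \cdot 18 = 7 + \frac{18}{7} = \frac{67}{7} \approx 9.5714$)
$g{\left(N \right)} = -5 + \frac{67}{7 N}$
$-1229 - g{\left(-51 \right)} = -1229 - \left(-5 + \frac{67}{7 \left(-51\right)}\right) = -1229 - \left(-5 + \frac{67}{7} \left(- \frac{1}{51}\right)\right) = -1229 - \left(-5 - \frac{67}{357}\right) = -1229 - - \frac{1852}{357} = -1229 + \frac{1852}{357} = - \frac{436901}{357}$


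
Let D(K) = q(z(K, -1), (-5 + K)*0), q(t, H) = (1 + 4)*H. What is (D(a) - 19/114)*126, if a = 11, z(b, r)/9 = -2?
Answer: -21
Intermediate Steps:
z(b, r) = -18 (z(b, r) = 9*(-2) = -18)
q(t, H) = 5*H
D(K) = 0 (D(K) = 5*((-5 + K)*0) = 5*0 = 0)
(D(a) - 19/114)*126 = (0 - 19/114)*126 = (0 - 19*1/114)*126 = (0 - ⅙)*126 = -⅙*126 = -21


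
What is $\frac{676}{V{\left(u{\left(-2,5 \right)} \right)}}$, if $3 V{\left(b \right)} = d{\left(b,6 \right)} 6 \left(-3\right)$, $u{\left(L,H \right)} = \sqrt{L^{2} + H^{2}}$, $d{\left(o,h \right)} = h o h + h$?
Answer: $\frac{169}{9387} - \frac{338 \sqrt{29}}{3129} \approx -0.56371$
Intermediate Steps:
$d{\left(o,h \right)} = h + o h^{2}$ ($d{\left(o,h \right)} = o h^{2} + h = h + o h^{2}$)
$u{\left(L,H \right)} = \sqrt{H^{2} + L^{2}}$
$V{\left(b \right)} = -36 - 216 b$ ($V{\left(b \right)} = \frac{6 \left(1 + 6 b\right) 6 \left(-3\right)}{3} = \frac{\left(6 + 36 b\right) 6 \left(-3\right)}{3} = \frac{\left(36 + 216 b\right) \left(-3\right)}{3} = \frac{-108 - 648 b}{3} = -36 - 216 b$)
$\frac{676}{V{\left(u{\left(-2,5 \right)} \right)}} = \frac{676}{-36 - 216 \sqrt{5^{2} + \left(-2\right)^{2}}} = \frac{676}{-36 - 216 \sqrt{25 + 4}} = \frac{676}{-36 - 216 \sqrt{29}}$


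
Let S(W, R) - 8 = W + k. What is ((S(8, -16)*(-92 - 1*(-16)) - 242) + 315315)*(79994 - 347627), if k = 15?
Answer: -83693388861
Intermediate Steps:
S(W, R) = 23 + W (S(W, R) = 8 + (W + 15) = 8 + (15 + W) = 23 + W)
((S(8, -16)*(-92 - 1*(-16)) - 242) + 315315)*(79994 - 347627) = (((23 + 8)*(-92 - 1*(-16)) - 242) + 315315)*(79994 - 347627) = ((31*(-92 + 16) - 242) + 315315)*(-267633) = ((31*(-76) - 242) + 315315)*(-267633) = ((-2356 - 242) + 315315)*(-267633) = (-2598 + 315315)*(-267633) = 312717*(-267633) = -83693388861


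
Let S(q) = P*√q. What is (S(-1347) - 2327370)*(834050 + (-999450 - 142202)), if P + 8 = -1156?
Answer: 715903666740 + 358048728*I*√1347 ≈ 7.159e+11 + 1.3141e+10*I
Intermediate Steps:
P = -1164 (P = -8 - 1156 = -1164)
S(q) = -1164*√q
(S(-1347) - 2327370)*(834050 + (-999450 - 142202)) = (-1164*I*√1347 - 2327370)*(834050 + (-999450 - 142202)) = (-1164*I*√1347 - 2327370)*(834050 - 1141652) = (-1164*I*√1347 - 2327370)*(-307602) = (-2327370 - 1164*I*√1347)*(-307602) = 715903666740 + 358048728*I*√1347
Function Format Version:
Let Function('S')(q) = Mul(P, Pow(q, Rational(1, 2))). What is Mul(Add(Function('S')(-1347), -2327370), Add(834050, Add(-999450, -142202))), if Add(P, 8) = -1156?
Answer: Add(715903666740, Mul(358048728, I, Pow(1347, Rational(1, 2)))) ≈ Add(7.1590e+11, Mul(1.3141e+10, I))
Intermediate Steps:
P = -1164 (P = Add(-8, -1156) = -1164)
Function('S')(q) = Mul(-1164, Pow(q, Rational(1, 2)))
Mul(Add(Function('S')(-1347), -2327370), Add(834050, Add(-999450, -142202))) = Mul(Add(Mul(-1164, Pow(-1347, Rational(1, 2))), -2327370), Add(834050, Add(-999450, -142202))) = Mul(Add(Mul(-1164, Mul(I, Pow(1347, Rational(1, 2)))), -2327370), Add(834050, -1141652)) = Mul(Add(Mul(-1164, I, Pow(1347, Rational(1, 2))), -2327370), -307602) = Mul(Add(-2327370, Mul(-1164, I, Pow(1347, Rational(1, 2)))), -307602) = Add(715903666740, Mul(358048728, I, Pow(1347, Rational(1, 2))))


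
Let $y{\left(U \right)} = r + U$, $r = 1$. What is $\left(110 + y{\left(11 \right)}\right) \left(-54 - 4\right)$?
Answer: $-7076$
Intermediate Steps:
$y{\left(U \right)} = 1 + U$
$\left(110 + y{\left(11 \right)}\right) \left(-54 - 4\right) = \left(110 + \left(1 + 11\right)\right) \left(-54 - 4\right) = \left(110 + 12\right) \left(-58\right) = 122 \left(-58\right) = -7076$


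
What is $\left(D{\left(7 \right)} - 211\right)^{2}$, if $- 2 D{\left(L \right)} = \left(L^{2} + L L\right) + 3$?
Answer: $\frac{273529}{4} \approx 68382.0$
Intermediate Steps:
$D{\left(L \right)} = - \frac{3}{2} - L^{2}$ ($D{\left(L \right)} = - \frac{\left(L^{2} + L L\right) + 3}{2} = - \frac{\left(L^{2} + L^{2}\right) + 3}{2} = - \frac{2 L^{2} + 3}{2} = - \frac{3 + 2 L^{2}}{2} = - \frac{3}{2} - L^{2}$)
$\left(D{\left(7 \right)} - 211\right)^{2} = \left(\left(- \frac{3}{2} - 7^{2}\right) - 211\right)^{2} = \left(\left(- \frac{3}{2} - 49\right) - 211\right)^{2} = \left(- \frac{101}{2} - 211\right)^{2} = \left(- \frac{523}{2}\right)^{2} = \frac{273529}{4}$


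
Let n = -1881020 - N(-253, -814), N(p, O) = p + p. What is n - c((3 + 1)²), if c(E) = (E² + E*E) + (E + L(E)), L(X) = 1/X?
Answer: -30096673/16 ≈ -1.8810e+6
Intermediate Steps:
N(p, O) = 2*p
n = -1880514 (n = -1881020 - 2*(-253) = -1881020 - 1*(-506) = -1881020 + 506 = -1880514)
c(E) = E + 1/E + 2*E² (c(E) = (E² + E*E) + (E + 1/E) = (E² + E²) + (E + 1/E) = 2*E² + (E + 1/E) = E + 1/E + 2*E²)
n - c((3 + 1)²) = -1880514 - ((3 + 1)² + 1/((3 + 1)²) + 2*((3 + 1)²)²) = -1880514 - (4² + 1/(4²) + 2*(4²)²) = -1880514 - (16 + 1/16 + 2*16²) = -1880514 - (16 + 1/16 + 2*256) = -1880514 - (16 + 1/16 + 512) = -1880514 - 1*8449/16 = -1880514 - 8449/16 = -30096673/16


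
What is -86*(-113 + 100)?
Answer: 1118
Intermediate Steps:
-86*(-113 + 100) = -86*(-13) = 1118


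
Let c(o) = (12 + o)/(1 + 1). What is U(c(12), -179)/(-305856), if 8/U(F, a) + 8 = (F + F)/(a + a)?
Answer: 179/55207008 ≈ 3.2423e-6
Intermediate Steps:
c(o) = 6 + o/2 (c(o) = (12 + o)/2 = (12 + o)*(1/2) = 6 + o/2)
U(F, a) = 8/(-8 + F/a) (U(F, a) = 8/(-8 + (F + F)/(a + a)) = 8/(-8 + (2*F)/((2*a))) = 8/(-8 + (2*F)*(1/(2*a))) = 8/(-8 + F/a))
U(c(12), -179)/(-305856) = (8*(-179)/((6 + (1/2)*12) - 8*(-179)))/(-305856) = (8*(-179)/((6 + 6) + 1432))*(-1/305856) = (8*(-179)/(12 + 1432))*(-1/305856) = (8*(-179)/1444)*(-1/305856) = (8*(-179)*(1/1444))*(-1/305856) = -358/361*(-1/305856) = 179/55207008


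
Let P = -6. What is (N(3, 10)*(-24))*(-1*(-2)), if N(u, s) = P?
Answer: 288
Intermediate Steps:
N(u, s) = -6
(N(3, 10)*(-24))*(-1*(-2)) = (-6*(-24))*(-1*(-2)) = 144*2 = 288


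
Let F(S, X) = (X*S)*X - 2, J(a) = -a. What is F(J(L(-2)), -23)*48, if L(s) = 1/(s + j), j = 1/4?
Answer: 100896/7 ≈ 14414.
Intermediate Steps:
j = ¼ ≈ 0.25000
L(s) = 1/(¼ + s) (L(s) = 1/(s + ¼) = 1/(¼ + s))
F(S, X) = -2 + S*X² (F(S, X) = (S*X)*X - 2 = S*X² - 2 = -2 + S*X²)
F(J(L(-2)), -23)*48 = (-2 - 4/(1 + 4*(-2))*(-23)²)*48 = (-2 - 4/(1 - 8)*529)*48 = (-2 - 4/(-7)*529)*48 = (-2 - 4*(-1)/7*529)*48 = (-2 - 1*(-4/7)*529)*48 = (-2 + (4/7)*529)*48 = (-2 + 2116/7)*48 = (2102/7)*48 = 100896/7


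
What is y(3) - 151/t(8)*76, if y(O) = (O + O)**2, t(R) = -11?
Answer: 11872/11 ≈ 1079.3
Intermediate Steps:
y(O) = 4*O**2 (y(O) = (2*O)**2 = 4*O**2)
y(3) - 151/t(8)*76 = 4*3**2 - 151/(-11)*76 = 4*9 - 151*(-1/11)*76 = 36 + (151/11)*76 = 36 + 11476/11 = 11872/11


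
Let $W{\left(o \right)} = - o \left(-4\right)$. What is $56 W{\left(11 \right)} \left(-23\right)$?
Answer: $-56672$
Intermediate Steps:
$W{\left(o \right)} = 4 o$
$56 W{\left(11 \right)} \left(-23\right) = 56 \cdot 4 \cdot 11 \left(-23\right) = 56 \cdot 44 \left(-23\right) = 2464 \left(-23\right) = -56672$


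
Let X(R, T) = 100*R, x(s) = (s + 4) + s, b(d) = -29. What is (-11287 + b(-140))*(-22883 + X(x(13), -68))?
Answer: 224996028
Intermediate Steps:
x(s) = 4 + 2*s (x(s) = (4 + s) + s = 4 + 2*s)
(-11287 + b(-140))*(-22883 + X(x(13), -68)) = (-11287 - 29)*(-22883 + 100*(4 + 2*13)) = -11316*(-22883 + 100*(4 + 26)) = -11316*(-22883 + 100*30) = -11316*(-22883 + 3000) = -11316*(-19883) = 224996028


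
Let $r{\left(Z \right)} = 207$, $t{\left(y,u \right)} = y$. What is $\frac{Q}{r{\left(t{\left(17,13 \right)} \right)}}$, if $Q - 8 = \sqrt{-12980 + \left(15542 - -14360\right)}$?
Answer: $\frac{8}{207} + \frac{\sqrt{16922}}{207} \approx 0.66708$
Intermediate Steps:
$Q = 8 + \sqrt{16922}$ ($Q = 8 + \sqrt{-12980 + \left(15542 - -14360\right)} = 8 + \sqrt{-12980 + \left(15542 + 14360\right)} = 8 + \sqrt{-12980 + 29902} = 8 + \sqrt{16922} \approx 138.08$)
$\frac{Q}{r{\left(t{\left(17,13 \right)} \right)}} = \frac{8 + \sqrt{16922}}{207} = \left(8 + \sqrt{16922}\right) \frac{1}{207} = \frac{8}{207} + \frac{\sqrt{16922}}{207}$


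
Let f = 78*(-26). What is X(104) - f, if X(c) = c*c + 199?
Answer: 13043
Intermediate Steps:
f = -2028
X(c) = 199 + c**2 (X(c) = c**2 + 199 = 199 + c**2)
X(104) - f = (199 + 104**2) - 1*(-2028) = (199 + 10816) + 2028 = 11015 + 2028 = 13043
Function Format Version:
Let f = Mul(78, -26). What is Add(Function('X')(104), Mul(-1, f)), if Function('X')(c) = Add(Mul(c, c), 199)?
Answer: 13043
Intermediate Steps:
f = -2028
Function('X')(c) = Add(199, Pow(c, 2)) (Function('X')(c) = Add(Pow(c, 2), 199) = Add(199, Pow(c, 2)))
Add(Function('X')(104), Mul(-1, f)) = Add(Add(199, Pow(104, 2)), Mul(-1, -2028)) = Add(Add(199, 10816), 2028) = Add(11015, 2028) = 13043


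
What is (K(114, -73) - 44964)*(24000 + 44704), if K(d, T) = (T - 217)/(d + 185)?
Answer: -923692714304/299 ≈ -3.0893e+9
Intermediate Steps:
K(d, T) = (-217 + T)/(185 + d)
(K(114, -73) - 44964)*(24000 + 44704) = ((-217 - 73)/(185 + 114) - 44964)*(24000 + 44704) = (-290/299 - 44964)*68704 = -13444526/299*68704 = -923692714304/299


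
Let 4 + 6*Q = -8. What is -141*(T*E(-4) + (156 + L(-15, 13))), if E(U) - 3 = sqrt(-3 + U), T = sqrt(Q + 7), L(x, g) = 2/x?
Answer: -109886/5 - 141*sqrt(5)*(3 + I*sqrt(7)) ≈ -22923.0 - 834.17*I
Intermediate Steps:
Q = -2 (Q = -2/3 + (1/6)*(-8) = -2/3 - 4/3 = -2)
T = sqrt(5) (T = sqrt(-2 + 7) = sqrt(5) ≈ 2.2361)
E(U) = 3 + sqrt(-3 + U)
-141*(T*E(-4) + (156 + L(-15, 13))) = -141*(sqrt(5)*(3 + sqrt(-3 - 4)) + (156 + 2/(-15))) = -141*(sqrt(5)*(3 + sqrt(-7)) + (156 + 2*(-1/15))) = -141*(sqrt(5)*(3 + I*sqrt(7)) + (156 - 2/15)) = -141*(sqrt(5)*(3 + I*sqrt(7)) + 2338/15) = -141*(2338/15 + sqrt(5)*(3 + I*sqrt(7))) = -109886/5 - 141*sqrt(5)*(3 + I*sqrt(7))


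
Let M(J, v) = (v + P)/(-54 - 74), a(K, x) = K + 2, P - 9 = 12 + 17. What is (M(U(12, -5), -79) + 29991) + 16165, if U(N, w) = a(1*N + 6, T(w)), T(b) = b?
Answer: 5908009/128 ≈ 46156.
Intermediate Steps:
P = 38 (P = 9 + (12 + 17) = 9 + 29 = 38)
a(K, x) = 2 + K
U(N, w) = 8 + N (U(N, w) = 2 + (1*N + 6) = 2 + (N + 6) = 2 + (6 + N) = 8 + N)
M(J, v) = -19/64 - v/128 (M(J, v) = (v + 38)/(-54 - 74) = (38 + v)/(-128) = (38 + v)*(-1/128) = -19/64 - v/128)
(M(U(12, -5), -79) + 29991) + 16165 = ((-19/64 - 1/128*(-79)) + 29991) + 16165 = ((-19/64 + 79/128) + 29991) + 16165 = (41/128 + 29991) + 16165 = 3838889/128 + 16165 = 5908009/128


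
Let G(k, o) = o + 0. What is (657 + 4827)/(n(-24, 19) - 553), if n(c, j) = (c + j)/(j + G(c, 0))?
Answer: -8683/876 ≈ -9.9121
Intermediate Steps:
G(k, o) = o
n(c, j) = (c + j)/j (n(c, j) = (c + j)/(j + 0) = (c + j)/j)
(657 + 4827)/(n(-24, 19) - 553) = (657 + 4827)/((-24 + 19)/19 - 553) = 5484/((1/19)*(-5) - 553) = 5484/(-5/19 - 553) = 5484/(-10512/19) = 5484*(-19/10512) = -8683/876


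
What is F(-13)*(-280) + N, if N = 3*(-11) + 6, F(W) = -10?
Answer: 2773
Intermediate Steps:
N = -27 (N = -33 + 6 = -27)
F(-13)*(-280) + N = -10*(-280) - 27 = 2800 - 27 = 2773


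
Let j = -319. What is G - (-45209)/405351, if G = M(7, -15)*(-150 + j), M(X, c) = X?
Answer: -1330722124/405351 ≈ -3282.9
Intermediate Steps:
G = -3283 (G = 7*(-150 - 319) = 7*(-469) = -3283)
G - (-45209)/405351 = -3283 - (-45209)/405351 = -3283 - 1*(-45209/405351) = -3283 + 45209/405351 = -1330722124/405351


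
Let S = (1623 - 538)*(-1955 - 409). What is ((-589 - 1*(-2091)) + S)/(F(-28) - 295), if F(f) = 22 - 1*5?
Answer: 9221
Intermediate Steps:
F(f) = 17 (F(f) = 22 - 5 = 17)
S = -2564940 (S = 1085*(-2364) = -2564940)
((-589 - 1*(-2091)) + S)/(F(-28) - 295) = ((-589 - 1*(-2091)) - 2564940)/(17 - 295) = ((-589 + 2091) - 2564940)/(-278) = (1502 - 2564940)*(-1/278) = -2563438*(-1/278) = 9221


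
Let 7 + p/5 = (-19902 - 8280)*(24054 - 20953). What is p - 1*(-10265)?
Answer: -436951680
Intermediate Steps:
p = -436961945 (p = -35 + 5*((-19902 - 8280)*(24054 - 20953)) = -35 + 5*(-28182*3101) = -35 + 5*(-87392382) = -35 - 436961910 = -436961945)
p - 1*(-10265) = -436961945 - 1*(-10265) = -436961945 + 10265 = -436951680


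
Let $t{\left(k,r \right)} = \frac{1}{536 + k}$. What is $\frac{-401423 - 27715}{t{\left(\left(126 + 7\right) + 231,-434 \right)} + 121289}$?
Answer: $- \frac{386224200}{109160101} \approx -3.5381$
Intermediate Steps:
$\frac{-401423 - 27715}{t{\left(\left(126 + 7\right) + 231,-434 \right)} + 121289} = \frac{-401423 - 27715}{\frac{1}{536 + \left(\left(126 + 7\right) + 231\right)} + 121289} = - \frac{429138}{\frac{1}{536 + \left(133 + 231\right)} + 121289} = - \frac{429138}{\frac{1}{536 + 364} + 121289} = - \frac{429138}{\frac{1}{900} + 121289} = - \frac{429138}{\frac{109160101}{900}} = \left(-429138\right) \frac{900}{109160101} = - \frac{386224200}{109160101}$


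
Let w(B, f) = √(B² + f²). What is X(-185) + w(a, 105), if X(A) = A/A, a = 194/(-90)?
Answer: 1 + √22335034/45 ≈ 106.02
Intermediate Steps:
a = -97/45 (a = 194*(-1/90) = -97/45 ≈ -2.1556)
X(A) = 1
X(-185) + w(a, 105) = 1 + √((-97/45)² + 105²) = 1 + √(9409/2025 + 11025) = 1 + √(22335034/2025) = 1 + √22335034/45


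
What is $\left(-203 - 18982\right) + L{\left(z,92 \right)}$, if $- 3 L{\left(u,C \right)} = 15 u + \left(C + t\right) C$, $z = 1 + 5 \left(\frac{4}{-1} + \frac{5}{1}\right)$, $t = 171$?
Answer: $- \frac{81841}{3} \approx -27280.0$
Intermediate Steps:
$z = 6$ ($z = 1 + 5 \left(4 \left(-1\right) + 5 \cdot 1\right) = 1 + 5 \left(-4 + 5\right) = 1 + 5 \cdot 1 = 1 + 5 = 6$)
$L{\left(u,C \right)} = - 5 u - \frac{C \left(171 + C\right)}{3}$ ($L{\left(u,C \right)} = - \frac{15 u + \left(C + 171\right) C}{3} = - \frac{15 u + \left(171 + C\right) C}{3} = - \frac{15 u + C \left(171 + C\right)}{3} = - 5 u - \frac{C \left(171 + C\right)}{3}$)
$\left(-203 - 18982\right) + L{\left(z,92 \right)} = \left(-203 - 18982\right) - \left(5274 + \frac{8464}{3}\right) = -19185 - \frac{24286}{3} = - \frac{81841}{3}$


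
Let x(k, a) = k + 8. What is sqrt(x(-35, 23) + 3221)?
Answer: sqrt(3194) ≈ 56.516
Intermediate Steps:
x(k, a) = 8 + k
sqrt(x(-35, 23) + 3221) = sqrt((8 - 35) + 3221) = sqrt(-27 + 3221) = sqrt(3194)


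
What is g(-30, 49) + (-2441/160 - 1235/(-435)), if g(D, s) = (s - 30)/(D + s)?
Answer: -158927/13920 ≈ -11.417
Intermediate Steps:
g(D, s) = (-30 + s)/(D + s)
g(-30, 49) + (-2441/160 - 1235/(-435)) = (-30 + 49)/(-30 + 49) + (-2441/160 - 1235/(-435)) = 19/19 + (-2441*1/160 - 1235*(-1/435)) = (1/19)*19 + (-2441/160 + 247/87) = 1 - 172847/13920 = -158927/13920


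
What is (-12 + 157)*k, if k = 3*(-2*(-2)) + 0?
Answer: 1740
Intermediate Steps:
k = 12 (k = 3*4 + 0 = 12 + 0 = 12)
(-12 + 157)*k = (-12 + 157)*12 = 145*12 = 1740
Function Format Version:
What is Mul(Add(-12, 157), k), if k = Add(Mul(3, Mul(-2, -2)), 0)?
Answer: 1740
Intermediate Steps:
k = 12 (k = Add(Mul(3, 4), 0) = Add(12, 0) = 12)
Mul(Add(-12, 157), k) = Mul(Add(-12, 157), 12) = Mul(145, 12) = 1740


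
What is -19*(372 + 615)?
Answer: -18753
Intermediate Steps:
-19*(372 + 615) = -19*987 = -18753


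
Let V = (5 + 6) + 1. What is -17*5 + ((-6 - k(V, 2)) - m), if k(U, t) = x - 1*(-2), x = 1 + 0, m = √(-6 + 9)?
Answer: -94 - √3 ≈ -95.732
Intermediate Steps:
m = √3 ≈ 1.7320
x = 1
V = 12 (V = 11 + 1 = 12)
k(U, t) = 3 (k(U, t) = 1 - 1*(-2) = 1 + 2 = 3)
-17*5 + ((-6 - k(V, 2)) - m) = -17*5 + ((-6 - 1*3) - √3) = -85 + ((-6 - 3) - √3) = -85 + (-9 - √3) = -94 - √3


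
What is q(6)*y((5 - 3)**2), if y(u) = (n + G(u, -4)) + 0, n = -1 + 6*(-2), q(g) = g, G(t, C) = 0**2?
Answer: -78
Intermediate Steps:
G(t, C) = 0
n = -13 (n = -1 - 12 = -13)
y(u) = -13 (y(u) = (-13 + 0) + 0 = -13 + 0 = -13)
q(6)*y((5 - 3)**2) = 6*(-13) = -78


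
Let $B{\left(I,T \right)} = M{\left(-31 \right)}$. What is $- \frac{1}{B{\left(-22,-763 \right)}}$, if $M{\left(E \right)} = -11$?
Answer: $\frac{1}{11} \approx 0.090909$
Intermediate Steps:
$B{\left(I,T \right)} = -11$
$- \frac{1}{B{\left(-22,-763 \right)}} = - \frac{1}{-11} = \left(-1\right) \left(- \frac{1}{11}\right) = \frac{1}{11}$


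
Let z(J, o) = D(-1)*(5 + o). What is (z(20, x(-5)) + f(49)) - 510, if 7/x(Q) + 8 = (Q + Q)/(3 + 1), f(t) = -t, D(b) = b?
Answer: -1690/3 ≈ -563.33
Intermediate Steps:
x(Q) = 7/(-8 + Q/2) (x(Q) = 7/(-8 + (Q + Q)/(3 + 1)) = 7/(-8 + (2*Q)/4) = 7/(-8 + (2*Q)*(¼)) = 7/(-8 + Q/2))
z(J, o) = -5 - o (z(J, o) = -(5 + o) = -5 - o)
(z(20, x(-5)) + f(49)) - 510 = ((-5 - 14/(-16 - 5)) - 1*49) - 510 = ((-5 - 14/(-21)) - 49) - 510 = ((-5 - 14*(-1)/21) - 49) - 510 = ((-5 - 1*(-⅔)) - 49) - 510 = ((-5 + ⅔) - 49) - 510 = (-13/3 - 49) - 510 = -160/3 - 510 = -1690/3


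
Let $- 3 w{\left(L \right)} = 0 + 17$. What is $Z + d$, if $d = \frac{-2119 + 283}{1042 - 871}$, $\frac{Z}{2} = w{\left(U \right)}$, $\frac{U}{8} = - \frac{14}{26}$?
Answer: $- \frac{1258}{57} \approx -22.07$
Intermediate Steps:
$U = - \frac{56}{13}$ ($U = 8 \left(- \frac{14}{26}\right) = 8 \left(\left(-14\right) \frac{1}{26}\right) = 8 \left(- \frac{7}{13}\right) = - \frac{56}{13} \approx -4.3077$)
$w{\left(L \right)} = - \frac{17}{3}$ ($w{\left(L \right)} = - \frac{0 + 17}{3} = \left(- \frac{1}{3}\right) 17 = - \frac{17}{3}$)
$Z = - \frac{34}{3}$ ($Z = 2 \left(- \frac{17}{3}\right) = - \frac{34}{3} \approx -11.333$)
$d = - \frac{204}{19}$ ($d = - \frac{1836}{171} = \left(-1836\right) \frac{1}{171} = - \frac{204}{19} \approx -10.737$)
$Z + d = - \frac{34}{3} - \frac{204}{19} = - \frac{1258}{57}$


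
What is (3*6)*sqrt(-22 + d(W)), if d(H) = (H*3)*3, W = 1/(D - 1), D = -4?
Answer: 18*I*sqrt(595)/5 ≈ 87.813*I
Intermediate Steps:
W = -1/5 (W = 1/(-4 - 1) = 1/(-5) = -1/5 ≈ -0.20000)
d(H) = 9*H (d(H) = (3*H)*3 = 9*H)
(3*6)*sqrt(-22 + d(W)) = (3*6)*sqrt(-22 + 9*(-1/5)) = 18*sqrt(-22 - 9/5) = 18*sqrt(-119/5) = 18*(I*sqrt(595)/5) = 18*I*sqrt(595)/5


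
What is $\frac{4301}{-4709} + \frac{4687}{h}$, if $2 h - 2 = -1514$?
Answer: $- \frac{1489567}{209412} \approx -7.1131$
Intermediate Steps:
$h = -756$ ($h = 1 + \frac{1}{2} \left(-1514\right) = 1 - 757 = -756$)
$\frac{4301}{-4709} + \frac{4687}{h} = \frac{4301}{-4709} + \frac{4687}{-756} = 4301 \left(- \frac{1}{4709}\right) + 4687 \left(- \frac{1}{756}\right) = - \frac{253}{277} - \frac{4687}{756} = - \frac{1489567}{209412}$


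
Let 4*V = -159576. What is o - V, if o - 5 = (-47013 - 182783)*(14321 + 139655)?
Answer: -35383028997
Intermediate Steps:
V = -39894 (V = (¼)*(-159576) = -39894)
o = -35383068891 (o = 5 + (-47013 - 182783)*(14321 + 139655) = 5 - 229796*153976 = 5 - 35383068896 = -35383068891)
o - V = -35383068891 - 1*(-39894) = -35383068891 + 39894 = -35383028997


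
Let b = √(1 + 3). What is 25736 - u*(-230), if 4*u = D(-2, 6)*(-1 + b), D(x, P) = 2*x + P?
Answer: 25851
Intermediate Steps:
D(x, P) = P + 2*x
b = 2 (b = √4 = 2)
u = ½ (u = ((6 + 2*(-2))*(-1 + 2))/4 = ((6 - 4)*1)/4 = (2*1)/4 = (¼)*2 = ½ ≈ 0.50000)
25736 - u*(-230) = 25736 - (-230)/2 = 25736 - 1*(-115) = 25736 + 115 = 25851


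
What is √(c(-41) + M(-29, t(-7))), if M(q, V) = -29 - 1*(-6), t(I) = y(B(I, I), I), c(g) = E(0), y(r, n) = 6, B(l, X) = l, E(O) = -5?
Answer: 2*I*√7 ≈ 5.2915*I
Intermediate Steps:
c(g) = -5
t(I) = 6
M(q, V) = -23 (M(q, V) = -29 + 6 = -23)
√(c(-41) + M(-29, t(-7))) = √(-5 - 23) = √(-28) = 2*I*√7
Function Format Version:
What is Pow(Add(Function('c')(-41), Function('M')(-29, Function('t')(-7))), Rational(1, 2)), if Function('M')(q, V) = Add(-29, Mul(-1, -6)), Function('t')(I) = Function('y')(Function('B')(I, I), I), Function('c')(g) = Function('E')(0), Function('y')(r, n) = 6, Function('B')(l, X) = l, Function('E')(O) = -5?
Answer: Mul(2, I, Pow(7, Rational(1, 2))) ≈ Mul(5.2915, I)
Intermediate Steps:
Function('c')(g) = -5
Function('t')(I) = 6
Function('M')(q, V) = -23 (Function('M')(q, V) = Add(-29, 6) = -23)
Pow(Add(Function('c')(-41), Function('M')(-29, Function('t')(-7))), Rational(1, 2)) = Pow(Add(-5, -23), Rational(1, 2)) = Pow(-28, Rational(1, 2)) = Mul(2, I, Pow(7, Rational(1, 2)))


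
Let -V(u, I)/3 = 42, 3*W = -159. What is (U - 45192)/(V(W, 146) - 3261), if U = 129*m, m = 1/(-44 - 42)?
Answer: 30129/2258 ≈ 13.343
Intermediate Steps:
m = -1/86 (m = 1/(-86) = -1/86 ≈ -0.011628)
U = -3/2 (U = 129*(-1/86) = -3/2 ≈ -1.5000)
W = -53 (W = (⅓)*(-159) = -53)
V(u, I) = -126 (V(u, I) = -3*42 = -126)
(U - 45192)/(V(W, 146) - 3261) = (-3/2 - 45192)/(-126 - 3261) = -90387/2/(-3387) = -90387/2*(-1/3387) = 30129/2258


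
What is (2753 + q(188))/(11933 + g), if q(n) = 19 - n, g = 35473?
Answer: 1292/23703 ≈ 0.054508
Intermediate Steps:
(2753 + q(188))/(11933 + g) = (2753 + (19 - 1*188))/(11933 + 35473) = (2753 + (19 - 188))/47406 = (2753 - 169)*(1/47406) = 2584*(1/47406) = 1292/23703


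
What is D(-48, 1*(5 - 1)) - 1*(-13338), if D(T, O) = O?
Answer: 13342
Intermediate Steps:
D(-48, 1*(5 - 1)) - 1*(-13338) = 1*(5 - 1) - 1*(-13338) = 1*4 + 13338 = 4 + 13338 = 13342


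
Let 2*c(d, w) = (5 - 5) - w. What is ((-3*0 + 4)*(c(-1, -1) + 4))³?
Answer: 5832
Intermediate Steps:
c(d, w) = -w/2 (c(d, w) = ((5 - 5) - w)/2 = (0 - w)/2 = (-w)/2 = -w/2)
((-3*0 + 4)*(c(-1, -1) + 4))³ = ((-3*0 + 4)*(-½*(-1) + 4))³ = ((0 + 4)*(½ + 4))³ = (4*(9/2))³ = 18³ = 5832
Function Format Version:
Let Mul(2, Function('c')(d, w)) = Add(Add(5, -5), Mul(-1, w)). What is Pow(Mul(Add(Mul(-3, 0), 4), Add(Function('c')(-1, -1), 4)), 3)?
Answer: 5832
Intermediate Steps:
Function('c')(d, w) = Mul(Rational(-1, 2), w) (Function('c')(d, w) = Mul(Rational(1, 2), Add(Add(5, -5), Mul(-1, w))) = Mul(Rational(1, 2), Add(0, Mul(-1, w))) = Mul(Rational(1, 2), Mul(-1, w)) = Mul(Rational(-1, 2), w))
Pow(Mul(Add(Mul(-3, 0), 4), Add(Function('c')(-1, -1), 4)), 3) = Pow(Mul(Add(Mul(-3, 0), 4), Add(Mul(Rational(-1, 2), -1), 4)), 3) = Pow(Mul(Add(0, 4), Add(Rational(1, 2), 4)), 3) = Pow(Mul(4, Rational(9, 2)), 3) = Pow(18, 3) = 5832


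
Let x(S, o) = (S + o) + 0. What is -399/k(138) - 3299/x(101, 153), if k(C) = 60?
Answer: -49881/2540 ≈ -19.638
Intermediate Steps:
x(S, o) = S + o
-399/k(138) - 3299/x(101, 153) = -399/60 - 3299/(101 + 153) = -399*1/60 - 3299/254 = -133/20 - 3299*1/254 = -133/20 - 3299/254 = -49881/2540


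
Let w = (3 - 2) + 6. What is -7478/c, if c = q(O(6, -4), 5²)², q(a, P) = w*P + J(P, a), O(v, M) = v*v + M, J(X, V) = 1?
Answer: -3739/15488 ≈ -0.24141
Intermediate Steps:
w = 7 (w = 1 + 6 = 7)
O(v, M) = M + v² (O(v, M) = v² + M = M + v²)
q(a, P) = 1 + 7*P (q(a, P) = 7*P + 1 = 1 + 7*P)
c = 30976 (c = (1 + 7*5²)² = (1 + 7*25)² = (1 + 175)² = 176² = 30976)
-7478/c = -7478/30976 = -7478*1/30976 = -3739/15488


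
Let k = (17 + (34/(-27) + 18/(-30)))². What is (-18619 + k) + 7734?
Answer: -194201189/18225 ≈ -10656.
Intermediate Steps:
k = 4177936/18225 (k = (17 + (34*(-1/27) + 18*(-1/30)))² = (17 + (-34/27 - ⅗))² = (17 - 251/135)² = (2044/135)² = 4177936/18225 ≈ 229.24)
(-18619 + k) + 7734 = (-18619 + 4177936/18225) + 7734 = -335153339/18225 + 7734 = -194201189/18225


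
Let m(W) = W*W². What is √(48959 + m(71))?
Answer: √406870 ≈ 637.86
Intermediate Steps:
m(W) = W³
√(48959 + m(71)) = √(48959 + 71³) = √(48959 + 357911) = √406870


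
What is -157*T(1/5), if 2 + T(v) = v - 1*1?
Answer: 2198/5 ≈ 439.60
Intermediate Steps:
T(v) = -3 + v (T(v) = -2 + (v - 1*1) = -2 + (v - 1) = -2 + (-1 + v) = -3 + v)
-157*T(1/5) = -157*(-3 + 1/5) = -157*(-14/5) = 2198/5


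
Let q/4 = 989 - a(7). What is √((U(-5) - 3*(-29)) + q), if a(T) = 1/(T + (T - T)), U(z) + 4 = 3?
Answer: √198030/7 ≈ 63.572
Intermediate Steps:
U(z) = -1 (U(z) = -4 + 3 = -1)
a(T) = 1/T (a(T) = 1/(T + 0) = 1/T)
q = 27688/7 (q = 4*(989 - 1/7) = 4*(989 - 1*⅐) = 4*(989 - ⅐) = 4*(6922/7) = 27688/7 ≈ 3955.4)
√((U(-5) - 3*(-29)) + q) = √((-1 - 3*(-29)) + 27688/7) = √((-1 + 87) + 27688/7) = √(86 + 27688/7) = √(28290/7) = √198030/7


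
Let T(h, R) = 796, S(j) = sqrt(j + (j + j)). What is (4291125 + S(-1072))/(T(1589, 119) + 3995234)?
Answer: 286075/266402 + 2*I*sqrt(201)/1998015 ≈ 1.0738 + 1.4192e-5*I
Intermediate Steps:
S(j) = sqrt(3)*sqrt(j) (S(j) = sqrt(j + 2*j) = sqrt(3*j) = sqrt(3)*sqrt(j))
(4291125 + S(-1072))/(T(1589, 119) + 3995234) = (4291125 + sqrt(3)*sqrt(-1072))/(796 + 3995234) = (4291125 + sqrt(3)*(4*I*sqrt(67)))/3996030 = (4291125 + 4*I*sqrt(201))*(1/3996030) = 286075/266402 + 2*I*sqrt(201)/1998015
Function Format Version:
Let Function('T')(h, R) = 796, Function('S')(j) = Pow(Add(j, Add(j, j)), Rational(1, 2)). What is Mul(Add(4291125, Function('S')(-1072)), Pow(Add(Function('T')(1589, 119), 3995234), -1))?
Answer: Add(Rational(286075, 266402), Mul(Rational(2, 1998015), I, Pow(201, Rational(1, 2)))) ≈ Add(1.0738, Mul(1.4192e-5, I))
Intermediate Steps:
Function('S')(j) = Mul(Pow(3, Rational(1, 2)), Pow(j, Rational(1, 2))) (Function('S')(j) = Pow(Add(j, Mul(2, j)), Rational(1, 2)) = Pow(Mul(3, j), Rational(1, 2)) = Mul(Pow(3, Rational(1, 2)), Pow(j, Rational(1, 2))))
Mul(Add(4291125, Function('S')(-1072)), Pow(Add(Function('T')(1589, 119), 3995234), -1)) = Mul(Add(4291125, Mul(Pow(3, Rational(1, 2)), Pow(-1072, Rational(1, 2)))), Pow(Add(796, 3995234), -1)) = Mul(Add(4291125, Mul(Pow(3, Rational(1, 2)), Mul(4, I, Pow(67, Rational(1, 2))))), Pow(3996030, -1)) = Mul(Add(4291125, Mul(4, I, Pow(201, Rational(1, 2)))), Rational(1, 3996030)) = Add(Rational(286075, 266402), Mul(Rational(2, 1998015), I, Pow(201, Rational(1, 2))))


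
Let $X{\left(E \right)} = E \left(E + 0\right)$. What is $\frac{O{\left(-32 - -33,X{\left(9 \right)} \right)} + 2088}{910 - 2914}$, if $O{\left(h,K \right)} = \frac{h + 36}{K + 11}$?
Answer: $- \frac{192133}{184368} \approx -1.0421$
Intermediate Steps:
$X{\left(E \right)} = E^{2}$ ($X{\left(E \right)} = E E = E^{2}$)
$O{\left(h,K \right)} = \frac{36 + h}{11 + K}$
$\frac{O{\left(-32 - -33,X{\left(9 \right)} \right)} + 2088}{910 - 2914} = \frac{\frac{36 - -1}{11 + 9^{2}} + 2088}{910 - 2914} = \frac{\frac{36 + \left(-32 + 33\right)}{11 + 81} + 2088}{-2004} = \left(\frac{36 + 1}{92} + 2088\right) \left(- \frac{1}{2004}\right) = \left(\frac{1}{92} \cdot 37 + 2088\right) \left(- \frac{1}{2004}\right) = \left(\frac{37}{92} + 2088\right) \left(- \frac{1}{2004}\right) = \frac{192133}{92} \left(- \frac{1}{2004}\right) = - \frac{192133}{184368}$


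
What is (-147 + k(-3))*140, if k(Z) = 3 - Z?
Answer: -19740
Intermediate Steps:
(-147 + k(-3))*140 = (-147 + (3 - 1*(-3)))*140 = (-147 + (3 + 3))*140 = (-147 + 6)*140 = -141*140 = -19740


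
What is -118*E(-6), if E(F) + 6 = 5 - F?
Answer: -590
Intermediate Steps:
E(F) = -1 - F (E(F) = -6 + (5 - F) = -1 - F)
-118*E(-6) = -118*(-1 - 1*(-6)) = -118*(-1 + 6) = -118*5 = -590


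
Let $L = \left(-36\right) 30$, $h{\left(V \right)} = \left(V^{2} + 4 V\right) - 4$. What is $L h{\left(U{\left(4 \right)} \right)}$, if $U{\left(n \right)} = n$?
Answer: $-30240$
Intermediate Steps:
$h{\left(V \right)} = -4 + V^{2} + 4 V$
$L = -1080$
$L h{\left(U{\left(4 \right)} \right)} = - 1080 \left(-4 + 4^{2} + 4 \cdot 4\right) = - 1080 \left(-4 + 16 + 16\right) = \left(-1080\right) 28 = -30240$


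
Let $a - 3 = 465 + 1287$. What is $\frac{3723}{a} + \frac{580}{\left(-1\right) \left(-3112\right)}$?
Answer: $\frac{1050323}{455130} \approx 2.3077$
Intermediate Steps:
$a = 1755$ ($a = 3 + \left(465 + 1287\right) = 3 + 1752 = 1755$)
$\frac{3723}{a} + \frac{580}{\left(-1\right) \left(-3112\right)} = \frac{3723}{1755} + \frac{580}{\left(-1\right) \left(-3112\right)} = 3723 \cdot \frac{1}{1755} + \frac{580}{3112} = \frac{1241}{585} + 580 \cdot \frac{1}{3112} = \frac{1241}{585} + \frac{145}{778} = \frac{1050323}{455130}$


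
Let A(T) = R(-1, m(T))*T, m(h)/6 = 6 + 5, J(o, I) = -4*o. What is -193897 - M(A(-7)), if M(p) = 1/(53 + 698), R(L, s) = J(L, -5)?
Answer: -145616648/751 ≈ -1.9390e+5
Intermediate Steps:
m(h) = 66 (m(h) = 6*(6 + 5) = 6*11 = 66)
R(L, s) = -4*L
A(T) = 4*T (A(T) = (-4*(-1))*T = 4*T)
M(p) = 1/751
-193897 - M(A(-7)) = -193897 - 1*1/751 = -193897 - 1/751 = -145616648/751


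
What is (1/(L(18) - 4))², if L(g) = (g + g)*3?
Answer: 1/10816 ≈ 9.2456e-5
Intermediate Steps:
L(g) = 6*g (L(g) = (2*g)*3 = 6*g)
(1/(L(18) - 4))² = (1/(6*18 - 4))² = (1/(108 - 4))² = (1/104)² = 1/10816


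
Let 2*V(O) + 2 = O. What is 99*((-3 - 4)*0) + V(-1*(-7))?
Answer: 5/2 ≈ 2.5000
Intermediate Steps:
V(O) = -1 + O/2
99*((-3 - 4)*0) + V(-1*(-7)) = 99*((-3 - 4)*0) + (-1 + (-1*(-7))/2) = 99*(-7*0) + (-1 + (½)*7) = 99*0 + (-1 + 7/2) = 0 + 5/2 = 5/2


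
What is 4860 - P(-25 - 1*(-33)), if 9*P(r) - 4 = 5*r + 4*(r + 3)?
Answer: 43652/9 ≈ 4850.2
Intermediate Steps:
P(r) = 16/9 + r (P(r) = 4/9 + (5*r + 4*(r + 3))/9 = 4/9 + (5*r + 4*(3 + r))/9 = 4/9 + (5*r + (12 + 4*r))/9 = 4/9 + (12 + 9*r)/9 = 4/9 + (4/3 + r) = 16/9 + r)
4860 - P(-25 - 1*(-33)) = 4860 - (16/9 + (-25 - 1*(-33))) = 4860 - (16/9 + (-25 + 33)) = 4860 - (16/9 + 8) = 4860 - 1*88/9 = 4860 - 88/9 = 43652/9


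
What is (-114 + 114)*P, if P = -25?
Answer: 0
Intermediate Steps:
(-114 + 114)*P = (-114 + 114)*(-25) = 0*(-25) = 0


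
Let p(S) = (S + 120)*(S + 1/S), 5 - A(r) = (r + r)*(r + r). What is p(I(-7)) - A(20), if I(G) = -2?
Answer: 1300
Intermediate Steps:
A(r) = 5 - 4*r**2 (A(r) = 5 - (r + r)*(r + r) = 5 - 2*r*2*r = 5 - 4*r**2)
p(S) = (120 + S)*(S + 1/S)
p(I(-7)) - A(20) = (1 + (-2)**2 + 120*(-2) + 120/(-2)) - (5 - 4*20**2) = (1 + 4 - 240 + 120*(-1/2)) - (5 - 4*400) = (1 + 4 - 240 - 60) - (5 - 1600) = -295 - 1*(-1595) = -295 + 1595 = 1300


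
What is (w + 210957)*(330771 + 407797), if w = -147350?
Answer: 46978094776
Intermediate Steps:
(w + 210957)*(330771 + 407797) = (-147350 + 210957)*(330771 + 407797) = 63607*738568 = 46978094776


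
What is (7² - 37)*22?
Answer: 264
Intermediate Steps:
(7² - 37)*22 = (49 - 37)*22 = 12*22 = 264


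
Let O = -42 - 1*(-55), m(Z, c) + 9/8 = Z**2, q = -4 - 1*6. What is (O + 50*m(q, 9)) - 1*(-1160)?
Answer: 24467/4 ≈ 6116.8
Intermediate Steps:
q = -10 (q = -4 - 6 = -10)
m(Z, c) = -9/8 + Z**2
O = 13 (O = -42 + 55 = 13)
(O + 50*m(q, 9)) - 1*(-1160) = (13 + 50*(-9/8 + (-10)**2)) - 1*(-1160) = (13 + 50*(-9/8 + 100)) + 1160 = (13 + 50*(791/8)) + 1160 = (13 + 19775/4) + 1160 = 19827/4 + 1160 = 24467/4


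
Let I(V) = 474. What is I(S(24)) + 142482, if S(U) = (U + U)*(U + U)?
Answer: 142956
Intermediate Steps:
S(U) = 4*U² (S(U) = (2*U)*(2*U) = 4*U²)
I(S(24)) + 142482 = 474 + 142482 = 142956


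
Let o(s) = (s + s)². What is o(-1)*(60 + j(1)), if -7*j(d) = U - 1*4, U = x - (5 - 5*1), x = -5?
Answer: 1716/7 ≈ 245.14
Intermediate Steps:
o(s) = 4*s² (o(s) = (2*s)² = 4*s²)
U = -5 (U = -5 - (5 - 5*1) = -5 - (5 - 5) = -5 - 1*0 = -5 + 0 = -5)
j(d) = 9/7 (j(d) = -(-5 - 1*4)/7 = -(-5 - 4)/7 = -⅐*(-9) = 9/7)
o(-1)*(60 + j(1)) = (4*(-1)²)*(60 + 9/7) = (4*1)*(429/7) = 4*(429/7) = 1716/7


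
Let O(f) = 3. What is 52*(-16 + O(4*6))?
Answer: -676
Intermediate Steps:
52*(-16 + O(4*6)) = 52*(-16 + 3) = 52*(-13) = -676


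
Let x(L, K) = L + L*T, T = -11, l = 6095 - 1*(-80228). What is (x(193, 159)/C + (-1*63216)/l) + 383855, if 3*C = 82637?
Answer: 2738213842899343/7133473751 ≈ 3.8385e+5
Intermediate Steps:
l = 86323 (l = 6095 + 80228 = 86323)
x(L, K) = -10*L (x(L, K) = L + L*(-11) = L - 11*L = -10*L)
C = 82637/3 (C = (1/3)*82637 = 82637/3 ≈ 27546.)
(x(193, 159)/C + (-1*63216)/l) + 383855 = ((-10*193)/(82637/3) - 1*63216/86323) + 383855 = (-1930*3/82637 - 63216*1/86323) + 383855 = (-5790/82637 - 63216/86323) + 383855 = -5723790762/7133473751 + 383855 = 2738213842899343/7133473751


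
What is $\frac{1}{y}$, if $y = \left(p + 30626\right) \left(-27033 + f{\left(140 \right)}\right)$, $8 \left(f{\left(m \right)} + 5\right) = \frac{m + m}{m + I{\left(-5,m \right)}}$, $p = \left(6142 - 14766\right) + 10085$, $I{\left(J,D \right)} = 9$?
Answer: $- \frac{149}{129266554549} \approx -1.1527 \cdot 10^{-9}$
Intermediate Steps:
$p = 1461$ ($p = -8624 + 10085 = 1461$)
$f{\left(m \right)} = -5 + \frac{m}{4 \left(9 + m\right)}$ ($f{\left(m \right)} = -5 + \frac{\left(m + m\right) \frac{1}{m + 9}}{8} = -5 + \frac{2 m \frac{1}{9 + m}}{8} = -5 + \frac{m}{4 \left(9 + m\right)}$)
$y = - \frac{129266554549}{149}$ ($y = \left(1461 + 30626\right) \left(-27033 + \frac{-180 - 2660}{4 \left(9 + 140\right)}\right) = 32087 \left(-27033 + \frac{-180 - 2660}{4 \cdot 149}\right) = 32087 \left(-27033 + \frac{1}{4} \cdot \frac{1}{149} \left(-2840\right)\right) = 32087 \left(-27033 - \frac{710}{149}\right) = 32087 \left(- \frac{4028627}{149}\right) = - \frac{129266554549}{149} \approx -8.6756 \cdot 10^{8}$)
$\frac{1}{y} = \frac{1}{- \frac{129266554549}{149}} = - \frac{149}{129266554549}$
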